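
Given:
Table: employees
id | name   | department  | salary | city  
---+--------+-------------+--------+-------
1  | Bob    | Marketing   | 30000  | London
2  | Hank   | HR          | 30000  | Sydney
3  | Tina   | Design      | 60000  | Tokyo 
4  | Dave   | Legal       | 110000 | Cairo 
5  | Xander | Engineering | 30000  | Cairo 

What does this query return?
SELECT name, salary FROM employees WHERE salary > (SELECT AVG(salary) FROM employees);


Subquery: AVG(salary) = 52000.0
Filtering: salary > 52000.0
  Tina (60000) -> MATCH
  Dave (110000) -> MATCH


2 rows:
Tina, 60000
Dave, 110000


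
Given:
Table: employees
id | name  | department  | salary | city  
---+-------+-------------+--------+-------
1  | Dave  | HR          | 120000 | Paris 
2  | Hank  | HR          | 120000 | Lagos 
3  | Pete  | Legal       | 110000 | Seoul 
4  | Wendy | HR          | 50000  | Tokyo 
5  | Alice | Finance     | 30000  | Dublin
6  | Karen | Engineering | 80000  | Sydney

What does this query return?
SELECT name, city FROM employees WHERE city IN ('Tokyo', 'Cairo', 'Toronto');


Filtering: city IN ('Tokyo', 'Cairo', 'Toronto')
Matching: 1 rows

1 rows:
Wendy, Tokyo


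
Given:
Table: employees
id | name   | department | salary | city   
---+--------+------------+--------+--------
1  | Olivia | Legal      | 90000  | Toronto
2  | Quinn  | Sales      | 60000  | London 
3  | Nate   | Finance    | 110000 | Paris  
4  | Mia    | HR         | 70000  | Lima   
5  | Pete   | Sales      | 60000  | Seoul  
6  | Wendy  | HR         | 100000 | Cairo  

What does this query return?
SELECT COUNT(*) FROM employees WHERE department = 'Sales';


Counting rows where department = 'Sales'
  Quinn -> MATCH
  Pete -> MATCH


2


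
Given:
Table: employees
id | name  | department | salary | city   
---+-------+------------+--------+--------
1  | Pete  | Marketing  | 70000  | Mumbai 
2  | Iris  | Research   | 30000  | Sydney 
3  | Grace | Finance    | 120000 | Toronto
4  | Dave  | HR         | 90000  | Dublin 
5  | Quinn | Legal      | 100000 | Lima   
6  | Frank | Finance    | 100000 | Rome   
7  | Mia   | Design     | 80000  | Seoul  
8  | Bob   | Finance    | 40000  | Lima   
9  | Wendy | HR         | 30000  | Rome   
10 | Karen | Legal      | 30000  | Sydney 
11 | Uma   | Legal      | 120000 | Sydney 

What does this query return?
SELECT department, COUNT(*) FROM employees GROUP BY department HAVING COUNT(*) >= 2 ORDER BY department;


Groups with count >= 2:
  Finance: 3 -> PASS
  HR: 2 -> PASS
  Legal: 3 -> PASS
  Design: 1 -> filtered out
  Marketing: 1 -> filtered out
  Research: 1 -> filtered out


3 groups:
Finance, 3
HR, 2
Legal, 3


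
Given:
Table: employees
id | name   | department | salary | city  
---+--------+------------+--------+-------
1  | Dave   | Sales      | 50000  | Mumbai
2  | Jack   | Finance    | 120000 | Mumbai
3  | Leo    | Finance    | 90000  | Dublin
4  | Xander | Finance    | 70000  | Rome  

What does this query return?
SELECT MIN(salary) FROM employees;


Salaries: 50000, 120000, 90000, 70000
MIN = 50000

50000


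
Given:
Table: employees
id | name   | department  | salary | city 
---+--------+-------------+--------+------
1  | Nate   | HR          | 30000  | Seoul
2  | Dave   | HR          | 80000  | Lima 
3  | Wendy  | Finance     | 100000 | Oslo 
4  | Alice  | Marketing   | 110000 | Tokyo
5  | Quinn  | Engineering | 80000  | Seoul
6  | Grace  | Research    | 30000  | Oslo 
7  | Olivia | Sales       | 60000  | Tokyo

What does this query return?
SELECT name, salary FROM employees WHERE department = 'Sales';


Filtering: department = 'Sales'
Matching rows: 1

1 rows:
Olivia, 60000


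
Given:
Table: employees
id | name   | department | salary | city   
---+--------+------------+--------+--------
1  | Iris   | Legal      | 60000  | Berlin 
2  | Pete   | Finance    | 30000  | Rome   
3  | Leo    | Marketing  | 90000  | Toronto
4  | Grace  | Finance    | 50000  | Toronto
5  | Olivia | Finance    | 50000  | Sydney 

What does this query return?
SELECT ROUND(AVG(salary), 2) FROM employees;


SUM(salary) = 280000
COUNT = 5
ROUND(AVG, 2) = ROUND(280000 / 5, 2) = 56000.0

56000.0


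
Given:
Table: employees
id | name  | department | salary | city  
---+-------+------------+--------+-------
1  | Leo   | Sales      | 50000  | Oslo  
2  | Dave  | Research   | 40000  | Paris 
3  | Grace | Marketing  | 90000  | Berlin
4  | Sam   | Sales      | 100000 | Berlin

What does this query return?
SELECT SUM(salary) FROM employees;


SUM(salary) = 50000 + 40000 + 90000 + 100000 = 280000

280000


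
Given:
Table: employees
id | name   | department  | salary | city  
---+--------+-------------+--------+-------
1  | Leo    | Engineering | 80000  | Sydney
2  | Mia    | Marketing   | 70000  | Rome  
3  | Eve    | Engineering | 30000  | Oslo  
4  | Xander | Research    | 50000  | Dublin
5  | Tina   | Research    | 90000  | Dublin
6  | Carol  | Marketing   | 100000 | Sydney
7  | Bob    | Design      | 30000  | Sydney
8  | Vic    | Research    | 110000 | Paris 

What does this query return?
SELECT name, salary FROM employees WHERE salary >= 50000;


Filtering: salary >= 50000
Matching: 6 rows

6 rows:
Leo, 80000
Mia, 70000
Xander, 50000
Tina, 90000
Carol, 100000
Vic, 110000


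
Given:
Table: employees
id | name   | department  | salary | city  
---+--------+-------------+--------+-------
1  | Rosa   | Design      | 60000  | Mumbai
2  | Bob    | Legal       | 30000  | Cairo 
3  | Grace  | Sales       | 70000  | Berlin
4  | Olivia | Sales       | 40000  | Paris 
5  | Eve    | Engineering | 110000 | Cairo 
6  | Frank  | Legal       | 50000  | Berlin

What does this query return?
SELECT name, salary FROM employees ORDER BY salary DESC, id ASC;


Sorting by salary DESC, then id ASC for ties

6 rows:
Eve, 110000
Grace, 70000
Rosa, 60000
Frank, 50000
Olivia, 40000
Bob, 30000


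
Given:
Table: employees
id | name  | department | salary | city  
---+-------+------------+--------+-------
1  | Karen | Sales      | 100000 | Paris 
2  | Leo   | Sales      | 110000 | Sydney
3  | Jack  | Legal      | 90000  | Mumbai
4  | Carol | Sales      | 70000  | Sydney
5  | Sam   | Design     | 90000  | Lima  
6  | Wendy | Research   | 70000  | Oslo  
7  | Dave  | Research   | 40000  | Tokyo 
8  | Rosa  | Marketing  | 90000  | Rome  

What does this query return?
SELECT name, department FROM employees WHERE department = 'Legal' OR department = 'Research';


Filtering: department = 'Legal' OR 'Research'
Matching: 3 rows

3 rows:
Jack, Legal
Wendy, Research
Dave, Research


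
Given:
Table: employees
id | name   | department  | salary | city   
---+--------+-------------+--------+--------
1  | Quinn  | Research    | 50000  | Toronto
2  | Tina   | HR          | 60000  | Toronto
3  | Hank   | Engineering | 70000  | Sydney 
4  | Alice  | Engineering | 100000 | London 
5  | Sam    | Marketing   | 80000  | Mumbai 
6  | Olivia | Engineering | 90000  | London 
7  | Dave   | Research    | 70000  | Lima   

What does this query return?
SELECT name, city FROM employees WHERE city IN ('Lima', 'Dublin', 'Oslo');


Filtering: city IN ('Lima', 'Dublin', 'Oslo')
Matching: 1 rows

1 rows:
Dave, Lima


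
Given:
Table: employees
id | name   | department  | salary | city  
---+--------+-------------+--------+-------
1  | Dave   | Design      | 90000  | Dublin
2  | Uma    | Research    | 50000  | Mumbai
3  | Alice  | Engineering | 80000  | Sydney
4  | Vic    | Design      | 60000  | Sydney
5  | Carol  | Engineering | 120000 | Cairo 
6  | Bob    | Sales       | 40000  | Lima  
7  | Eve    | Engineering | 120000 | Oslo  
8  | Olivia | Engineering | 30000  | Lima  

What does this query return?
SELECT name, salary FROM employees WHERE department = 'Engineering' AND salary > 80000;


Filtering: department = 'Engineering' AND salary > 80000
Matching: 2 rows

2 rows:
Carol, 120000
Eve, 120000


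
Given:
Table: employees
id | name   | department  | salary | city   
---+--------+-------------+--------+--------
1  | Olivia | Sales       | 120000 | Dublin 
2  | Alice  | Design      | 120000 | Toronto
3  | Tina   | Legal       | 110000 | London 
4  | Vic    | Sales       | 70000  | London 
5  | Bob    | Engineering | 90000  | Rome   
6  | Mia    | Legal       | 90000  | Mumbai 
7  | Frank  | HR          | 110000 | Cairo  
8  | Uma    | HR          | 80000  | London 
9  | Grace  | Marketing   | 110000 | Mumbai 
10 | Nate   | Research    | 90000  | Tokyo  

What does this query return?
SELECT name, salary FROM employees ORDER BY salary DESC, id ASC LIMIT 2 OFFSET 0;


Sort by salary DESC (id ASC tiebreak), then skip 0 and take 2
Rows 1 through 2

2 rows:
Olivia, 120000
Alice, 120000


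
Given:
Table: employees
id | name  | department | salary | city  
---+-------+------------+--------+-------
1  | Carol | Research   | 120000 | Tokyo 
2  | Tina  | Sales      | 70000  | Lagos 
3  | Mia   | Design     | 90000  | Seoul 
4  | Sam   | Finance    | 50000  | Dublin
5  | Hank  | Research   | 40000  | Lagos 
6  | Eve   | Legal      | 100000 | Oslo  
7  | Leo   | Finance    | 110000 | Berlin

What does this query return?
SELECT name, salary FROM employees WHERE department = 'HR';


Filtering: department = 'HR'
Matching rows: 0

Empty result set (0 rows)


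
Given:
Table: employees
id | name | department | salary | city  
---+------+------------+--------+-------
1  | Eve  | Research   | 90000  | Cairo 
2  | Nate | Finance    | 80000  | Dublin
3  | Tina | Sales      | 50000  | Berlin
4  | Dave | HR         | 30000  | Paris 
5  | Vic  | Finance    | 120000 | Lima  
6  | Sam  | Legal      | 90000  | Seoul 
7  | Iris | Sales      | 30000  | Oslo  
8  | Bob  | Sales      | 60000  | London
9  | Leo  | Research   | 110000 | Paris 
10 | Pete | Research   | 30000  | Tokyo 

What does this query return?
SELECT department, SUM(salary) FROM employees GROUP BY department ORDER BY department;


Summing salary within each department:
  Finance: 80000 + 120000 = 200000
  HR: 30000 = 30000
  Legal: 90000 = 90000
  Research: 90000 + 110000 + 30000 = 230000
  Sales: 50000 + 30000 + 60000 = 140000


5 groups:
Finance, 200000
HR, 30000
Legal, 90000
Research, 230000
Sales, 140000


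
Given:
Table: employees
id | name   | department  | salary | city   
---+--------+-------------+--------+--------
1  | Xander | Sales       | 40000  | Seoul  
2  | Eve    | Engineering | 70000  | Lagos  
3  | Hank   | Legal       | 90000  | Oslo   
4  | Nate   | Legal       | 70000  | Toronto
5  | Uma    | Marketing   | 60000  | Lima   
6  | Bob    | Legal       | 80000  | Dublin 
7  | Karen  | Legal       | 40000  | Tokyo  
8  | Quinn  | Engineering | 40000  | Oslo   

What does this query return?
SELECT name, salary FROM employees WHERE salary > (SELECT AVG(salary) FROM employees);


Subquery: AVG(salary) = 61250.0
Filtering: salary > 61250.0
  Eve (70000) -> MATCH
  Hank (90000) -> MATCH
  Nate (70000) -> MATCH
  Bob (80000) -> MATCH


4 rows:
Eve, 70000
Hank, 90000
Nate, 70000
Bob, 80000


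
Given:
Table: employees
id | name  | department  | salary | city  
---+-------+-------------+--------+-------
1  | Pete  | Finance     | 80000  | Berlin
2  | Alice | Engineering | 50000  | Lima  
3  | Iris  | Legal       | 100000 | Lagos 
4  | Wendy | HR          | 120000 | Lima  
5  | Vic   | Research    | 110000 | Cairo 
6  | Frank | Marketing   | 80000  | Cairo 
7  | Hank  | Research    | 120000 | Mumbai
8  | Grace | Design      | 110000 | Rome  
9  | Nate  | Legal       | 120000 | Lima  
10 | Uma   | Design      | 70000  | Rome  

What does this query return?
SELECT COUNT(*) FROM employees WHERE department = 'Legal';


Counting rows where department = 'Legal'
  Iris -> MATCH
  Nate -> MATCH


2


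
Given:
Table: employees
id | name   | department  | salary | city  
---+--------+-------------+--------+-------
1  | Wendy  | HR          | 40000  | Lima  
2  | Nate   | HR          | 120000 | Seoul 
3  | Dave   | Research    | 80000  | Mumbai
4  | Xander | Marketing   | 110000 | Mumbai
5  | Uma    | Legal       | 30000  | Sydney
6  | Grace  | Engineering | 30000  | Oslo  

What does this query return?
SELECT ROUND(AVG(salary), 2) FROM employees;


SUM(salary) = 410000
COUNT = 6
ROUND(AVG, 2) = ROUND(410000 / 6, 2) = 68333.33

68333.33


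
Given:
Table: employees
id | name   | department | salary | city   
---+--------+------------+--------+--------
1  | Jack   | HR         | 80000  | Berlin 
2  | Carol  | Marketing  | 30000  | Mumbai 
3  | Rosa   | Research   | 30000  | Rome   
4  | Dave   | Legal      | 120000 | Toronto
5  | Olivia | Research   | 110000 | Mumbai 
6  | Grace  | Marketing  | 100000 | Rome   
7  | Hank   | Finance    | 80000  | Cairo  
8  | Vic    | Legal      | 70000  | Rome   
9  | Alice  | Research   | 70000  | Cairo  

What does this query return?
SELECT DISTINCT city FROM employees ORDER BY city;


All 'city' values (row order): Berlin, Mumbai, Rome, Toronto, Mumbai, Rome, Cairo, Rome, Cairo
Removing duplicates leaves 5 unique value(s).

5 values:
Berlin
Cairo
Mumbai
Rome
Toronto


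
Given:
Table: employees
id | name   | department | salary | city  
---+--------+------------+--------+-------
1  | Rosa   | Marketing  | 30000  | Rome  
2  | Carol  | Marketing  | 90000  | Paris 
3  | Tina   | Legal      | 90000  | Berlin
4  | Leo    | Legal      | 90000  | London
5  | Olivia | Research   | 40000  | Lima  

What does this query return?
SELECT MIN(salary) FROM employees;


Salaries: 30000, 90000, 90000, 90000, 40000
MIN = 30000

30000


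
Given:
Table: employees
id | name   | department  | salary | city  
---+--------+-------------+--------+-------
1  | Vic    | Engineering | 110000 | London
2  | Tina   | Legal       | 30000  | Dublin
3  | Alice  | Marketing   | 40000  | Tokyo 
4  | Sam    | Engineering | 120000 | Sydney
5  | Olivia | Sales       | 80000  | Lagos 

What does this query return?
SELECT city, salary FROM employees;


Projecting columns: city, salary

5 rows:
London, 110000
Dublin, 30000
Tokyo, 40000
Sydney, 120000
Lagos, 80000


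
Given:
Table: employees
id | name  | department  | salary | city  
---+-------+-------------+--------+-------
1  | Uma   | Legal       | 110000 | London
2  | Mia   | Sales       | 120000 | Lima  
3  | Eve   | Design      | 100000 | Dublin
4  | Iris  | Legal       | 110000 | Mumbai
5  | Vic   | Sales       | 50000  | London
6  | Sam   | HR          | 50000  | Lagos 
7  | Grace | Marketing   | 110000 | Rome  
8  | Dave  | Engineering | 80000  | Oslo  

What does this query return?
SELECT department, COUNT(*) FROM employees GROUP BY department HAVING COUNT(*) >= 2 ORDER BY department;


Groups with count >= 2:
  Legal: 2 -> PASS
  Sales: 2 -> PASS
  Design: 1 -> filtered out
  Engineering: 1 -> filtered out
  HR: 1 -> filtered out
  Marketing: 1 -> filtered out


2 groups:
Legal, 2
Sales, 2


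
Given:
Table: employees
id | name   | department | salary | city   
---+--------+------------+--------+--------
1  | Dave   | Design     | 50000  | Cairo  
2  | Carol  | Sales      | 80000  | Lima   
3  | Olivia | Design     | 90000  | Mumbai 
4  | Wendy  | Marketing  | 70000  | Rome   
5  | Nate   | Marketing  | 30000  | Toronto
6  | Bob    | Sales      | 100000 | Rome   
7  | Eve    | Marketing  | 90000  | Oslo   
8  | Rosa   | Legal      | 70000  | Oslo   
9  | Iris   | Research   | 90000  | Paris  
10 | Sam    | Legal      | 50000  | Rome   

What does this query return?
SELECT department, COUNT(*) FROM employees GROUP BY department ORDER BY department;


Assigning each row to its department group:
  Dave -> Design
  Carol -> Sales
  Olivia -> Design
  Wendy -> Marketing
  Nate -> Marketing
  Bob -> Sales
  Eve -> Marketing
  Rosa -> Legal
  Iris -> Research
  Sam -> Legal


5 groups:
Design, 2
Legal, 2
Marketing, 3
Research, 1
Sales, 2


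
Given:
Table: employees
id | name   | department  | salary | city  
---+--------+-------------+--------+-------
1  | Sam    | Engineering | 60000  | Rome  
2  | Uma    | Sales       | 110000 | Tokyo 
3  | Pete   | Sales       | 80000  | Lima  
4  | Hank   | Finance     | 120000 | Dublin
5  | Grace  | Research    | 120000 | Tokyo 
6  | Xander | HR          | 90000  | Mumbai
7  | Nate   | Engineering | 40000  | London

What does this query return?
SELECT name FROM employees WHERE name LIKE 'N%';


LIKE 'N%' matches names starting with 'N'
Matching: 1

1 rows:
Nate


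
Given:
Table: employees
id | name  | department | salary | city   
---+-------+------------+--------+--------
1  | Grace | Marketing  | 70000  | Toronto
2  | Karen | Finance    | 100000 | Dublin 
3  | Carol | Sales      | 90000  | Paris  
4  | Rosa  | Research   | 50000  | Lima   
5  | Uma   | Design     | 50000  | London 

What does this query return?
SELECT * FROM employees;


SELECT * returns all 5 rows with all columns

5 rows:
1, Grace, Marketing, 70000, Toronto
2, Karen, Finance, 100000, Dublin
3, Carol, Sales, 90000, Paris
4, Rosa, Research, 50000, Lima
5, Uma, Design, 50000, London


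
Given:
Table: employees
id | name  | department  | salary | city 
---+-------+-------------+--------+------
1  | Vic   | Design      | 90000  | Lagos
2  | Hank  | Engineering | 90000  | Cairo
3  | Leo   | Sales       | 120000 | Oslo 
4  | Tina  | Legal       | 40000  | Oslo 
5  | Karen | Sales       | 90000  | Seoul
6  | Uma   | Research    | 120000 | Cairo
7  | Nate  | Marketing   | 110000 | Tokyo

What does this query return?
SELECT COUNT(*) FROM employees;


COUNT(*) counts all rows

7


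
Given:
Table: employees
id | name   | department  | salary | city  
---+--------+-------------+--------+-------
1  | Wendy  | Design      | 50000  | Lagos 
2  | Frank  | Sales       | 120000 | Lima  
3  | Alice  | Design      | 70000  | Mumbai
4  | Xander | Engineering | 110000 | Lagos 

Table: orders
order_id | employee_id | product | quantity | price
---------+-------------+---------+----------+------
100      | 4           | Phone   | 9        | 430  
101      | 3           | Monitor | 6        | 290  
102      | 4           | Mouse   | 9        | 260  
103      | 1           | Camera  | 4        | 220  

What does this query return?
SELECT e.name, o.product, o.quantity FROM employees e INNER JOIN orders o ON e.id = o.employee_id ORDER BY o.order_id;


Joining employees.id = orders.employee_id:
  employee Xander (id=4) -> order Phone
  employee Alice (id=3) -> order Monitor
  employee Xander (id=4) -> order Mouse
  employee Wendy (id=1) -> order Camera


4 rows:
Xander, Phone, 9
Alice, Monitor, 6
Xander, Mouse, 9
Wendy, Camera, 4


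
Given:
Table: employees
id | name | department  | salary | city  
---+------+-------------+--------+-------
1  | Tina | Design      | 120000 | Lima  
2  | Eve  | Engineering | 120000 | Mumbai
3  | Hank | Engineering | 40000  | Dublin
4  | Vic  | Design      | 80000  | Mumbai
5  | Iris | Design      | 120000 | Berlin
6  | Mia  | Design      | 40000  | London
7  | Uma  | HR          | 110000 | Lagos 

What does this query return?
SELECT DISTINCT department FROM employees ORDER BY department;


All 'department' values (row order): Design, Engineering, Engineering, Design, Design, Design, HR
Removing duplicates leaves 3 unique value(s).

3 values:
Design
Engineering
HR


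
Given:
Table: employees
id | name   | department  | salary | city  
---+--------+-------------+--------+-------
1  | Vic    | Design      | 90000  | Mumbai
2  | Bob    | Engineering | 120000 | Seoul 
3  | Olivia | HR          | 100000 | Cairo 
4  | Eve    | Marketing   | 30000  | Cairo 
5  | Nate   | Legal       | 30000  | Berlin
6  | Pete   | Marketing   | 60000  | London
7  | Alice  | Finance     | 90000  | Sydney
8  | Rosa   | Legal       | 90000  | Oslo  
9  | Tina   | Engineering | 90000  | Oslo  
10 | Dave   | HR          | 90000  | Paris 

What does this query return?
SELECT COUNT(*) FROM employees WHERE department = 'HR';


Counting rows where department = 'HR'
  Olivia -> MATCH
  Dave -> MATCH


2


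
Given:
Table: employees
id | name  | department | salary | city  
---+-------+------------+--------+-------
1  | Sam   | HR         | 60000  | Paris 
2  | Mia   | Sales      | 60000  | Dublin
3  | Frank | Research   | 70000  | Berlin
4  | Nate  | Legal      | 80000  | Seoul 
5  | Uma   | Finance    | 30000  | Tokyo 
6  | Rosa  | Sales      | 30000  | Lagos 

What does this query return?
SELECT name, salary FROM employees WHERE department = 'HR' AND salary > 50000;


Filtering: department = 'HR' AND salary > 50000
Matching: 1 rows

1 rows:
Sam, 60000


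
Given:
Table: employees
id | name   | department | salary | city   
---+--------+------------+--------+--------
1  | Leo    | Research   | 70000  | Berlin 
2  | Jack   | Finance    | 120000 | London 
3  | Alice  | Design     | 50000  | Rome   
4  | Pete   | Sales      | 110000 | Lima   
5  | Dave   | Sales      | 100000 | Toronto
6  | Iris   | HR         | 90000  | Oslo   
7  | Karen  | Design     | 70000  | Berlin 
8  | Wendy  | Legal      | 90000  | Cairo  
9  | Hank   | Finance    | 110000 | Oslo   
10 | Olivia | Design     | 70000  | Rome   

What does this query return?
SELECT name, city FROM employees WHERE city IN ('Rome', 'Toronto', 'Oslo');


Filtering: city IN ('Rome', 'Toronto', 'Oslo')
Matching: 5 rows

5 rows:
Alice, Rome
Dave, Toronto
Iris, Oslo
Hank, Oslo
Olivia, Rome


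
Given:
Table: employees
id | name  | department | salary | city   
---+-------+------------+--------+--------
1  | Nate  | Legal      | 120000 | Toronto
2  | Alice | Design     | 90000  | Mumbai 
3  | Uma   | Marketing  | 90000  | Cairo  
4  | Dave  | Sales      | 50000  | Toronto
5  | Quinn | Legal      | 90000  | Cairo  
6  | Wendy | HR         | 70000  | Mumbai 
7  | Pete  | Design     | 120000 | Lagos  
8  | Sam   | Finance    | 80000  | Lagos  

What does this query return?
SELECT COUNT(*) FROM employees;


COUNT(*) counts all rows

8


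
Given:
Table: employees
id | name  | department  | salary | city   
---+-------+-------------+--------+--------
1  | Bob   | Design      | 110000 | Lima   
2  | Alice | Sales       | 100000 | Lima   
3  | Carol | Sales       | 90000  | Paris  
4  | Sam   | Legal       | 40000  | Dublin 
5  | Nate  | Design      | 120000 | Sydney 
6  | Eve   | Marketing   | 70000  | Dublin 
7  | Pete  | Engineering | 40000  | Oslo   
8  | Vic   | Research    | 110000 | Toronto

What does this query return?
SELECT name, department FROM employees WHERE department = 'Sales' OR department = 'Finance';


Filtering: department = 'Sales' OR 'Finance'
Matching: 2 rows

2 rows:
Alice, Sales
Carol, Sales


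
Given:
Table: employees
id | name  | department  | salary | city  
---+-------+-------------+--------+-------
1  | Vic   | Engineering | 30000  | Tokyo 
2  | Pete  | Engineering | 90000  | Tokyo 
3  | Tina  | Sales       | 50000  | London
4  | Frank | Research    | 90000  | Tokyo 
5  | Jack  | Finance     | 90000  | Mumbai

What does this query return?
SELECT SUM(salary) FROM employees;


SUM(salary) = 30000 + 90000 + 50000 + 90000 + 90000 = 350000

350000


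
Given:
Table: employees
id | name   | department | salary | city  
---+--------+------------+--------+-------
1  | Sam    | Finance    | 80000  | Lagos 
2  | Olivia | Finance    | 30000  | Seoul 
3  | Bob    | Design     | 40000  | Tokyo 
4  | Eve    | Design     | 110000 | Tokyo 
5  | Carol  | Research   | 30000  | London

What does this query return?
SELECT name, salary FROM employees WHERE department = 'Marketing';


Filtering: department = 'Marketing'
Matching rows: 0

Empty result set (0 rows)


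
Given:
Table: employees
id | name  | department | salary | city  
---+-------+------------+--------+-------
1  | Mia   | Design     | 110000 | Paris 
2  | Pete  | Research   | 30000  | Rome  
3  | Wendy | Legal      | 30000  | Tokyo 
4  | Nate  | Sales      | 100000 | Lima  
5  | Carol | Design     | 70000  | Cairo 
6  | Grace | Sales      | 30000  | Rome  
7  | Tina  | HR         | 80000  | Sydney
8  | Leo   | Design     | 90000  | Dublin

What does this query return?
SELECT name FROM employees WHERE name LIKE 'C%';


LIKE 'C%' matches names starting with 'C'
Matching: 1

1 rows:
Carol


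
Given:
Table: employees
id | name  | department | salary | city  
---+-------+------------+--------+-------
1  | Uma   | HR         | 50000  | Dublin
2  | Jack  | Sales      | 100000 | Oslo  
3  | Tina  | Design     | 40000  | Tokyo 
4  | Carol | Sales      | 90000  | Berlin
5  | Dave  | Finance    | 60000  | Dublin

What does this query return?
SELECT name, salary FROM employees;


Projecting columns: name, salary

5 rows:
Uma, 50000
Jack, 100000
Tina, 40000
Carol, 90000
Dave, 60000


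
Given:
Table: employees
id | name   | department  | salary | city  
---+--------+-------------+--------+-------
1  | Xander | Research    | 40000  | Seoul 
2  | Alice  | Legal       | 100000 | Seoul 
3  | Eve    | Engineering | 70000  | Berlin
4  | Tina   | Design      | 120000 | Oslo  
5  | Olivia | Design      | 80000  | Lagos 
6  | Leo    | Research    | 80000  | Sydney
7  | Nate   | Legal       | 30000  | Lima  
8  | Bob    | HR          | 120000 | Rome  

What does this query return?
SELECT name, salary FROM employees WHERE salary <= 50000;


Filtering: salary <= 50000
Matching: 2 rows

2 rows:
Xander, 40000
Nate, 30000


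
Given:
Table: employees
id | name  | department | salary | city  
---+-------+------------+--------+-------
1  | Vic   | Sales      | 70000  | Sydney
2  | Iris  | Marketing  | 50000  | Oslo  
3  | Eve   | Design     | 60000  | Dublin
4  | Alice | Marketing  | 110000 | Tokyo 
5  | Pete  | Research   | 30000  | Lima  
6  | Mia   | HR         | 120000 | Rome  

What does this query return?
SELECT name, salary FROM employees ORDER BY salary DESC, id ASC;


Sorting by salary DESC, then id ASC for ties

6 rows:
Mia, 120000
Alice, 110000
Vic, 70000
Eve, 60000
Iris, 50000
Pete, 30000


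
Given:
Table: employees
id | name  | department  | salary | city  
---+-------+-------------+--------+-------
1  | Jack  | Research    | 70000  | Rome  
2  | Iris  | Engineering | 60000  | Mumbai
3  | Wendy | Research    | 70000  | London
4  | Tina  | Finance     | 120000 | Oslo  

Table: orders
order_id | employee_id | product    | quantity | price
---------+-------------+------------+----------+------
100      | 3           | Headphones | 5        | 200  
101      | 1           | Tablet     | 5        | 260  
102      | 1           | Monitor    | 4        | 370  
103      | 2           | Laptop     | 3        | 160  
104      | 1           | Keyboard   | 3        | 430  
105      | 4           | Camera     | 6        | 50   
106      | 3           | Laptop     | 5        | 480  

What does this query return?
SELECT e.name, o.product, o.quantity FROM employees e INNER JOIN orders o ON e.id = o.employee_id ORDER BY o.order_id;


Joining employees.id = orders.employee_id:
  employee Wendy (id=3) -> order Headphones
  employee Jack (id=1) -> order Tablet
  employee Jack (id=1) -> order Monitor
  employee Iris (id=2) -> order Laptop
  employee Jack (id=1) -> order Keyboard
  employee Tina (id=4) -> order Camera
  employee Wendy (id=3) -> order Laptop


7 rows:
Wendy, Headphones, 5
Jack, Tablet, 5
Jack, Monitor, 4
Iris, Laptop, 3
Jack, Keyboard, 3
Tina, Camera, 6
Wendy, Laptop, 5


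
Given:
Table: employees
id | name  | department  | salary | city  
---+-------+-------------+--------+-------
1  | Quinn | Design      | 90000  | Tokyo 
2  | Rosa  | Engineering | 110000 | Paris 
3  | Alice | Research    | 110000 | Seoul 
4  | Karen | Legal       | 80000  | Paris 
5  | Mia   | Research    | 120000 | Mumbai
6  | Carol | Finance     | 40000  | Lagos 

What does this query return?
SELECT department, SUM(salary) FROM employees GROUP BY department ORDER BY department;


Summing salary within each department:
  Design: 90000 = 90000
  Engineering: 110000 = 110000
  Finance: 40000 = 40000
  Legal: 80000 = 80000
  Research: 110000 + 120000 = 230000


5 groups:
Design, 90000
Engineering, 110000
Finance, 40000
Legal, 80000
Research, 230000


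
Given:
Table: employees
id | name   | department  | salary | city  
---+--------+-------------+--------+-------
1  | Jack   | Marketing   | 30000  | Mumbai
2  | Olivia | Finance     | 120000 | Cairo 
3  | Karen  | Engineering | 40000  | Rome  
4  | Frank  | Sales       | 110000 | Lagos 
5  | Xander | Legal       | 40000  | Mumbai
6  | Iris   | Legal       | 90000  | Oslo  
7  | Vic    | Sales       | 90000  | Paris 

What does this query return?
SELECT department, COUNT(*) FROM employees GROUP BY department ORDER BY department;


Assigning each row to its department group:
  Jack -> Marketing
  Olivia -> Finance
  Karen -> Engineering
  Frank -> Sales
  Xander -> Legal
  Iris -> Legal
  Vic -> Sales


5 groups:
Engineering, 1
Finance, 1
Legal, 2
Marketing, 1
Sales, 2


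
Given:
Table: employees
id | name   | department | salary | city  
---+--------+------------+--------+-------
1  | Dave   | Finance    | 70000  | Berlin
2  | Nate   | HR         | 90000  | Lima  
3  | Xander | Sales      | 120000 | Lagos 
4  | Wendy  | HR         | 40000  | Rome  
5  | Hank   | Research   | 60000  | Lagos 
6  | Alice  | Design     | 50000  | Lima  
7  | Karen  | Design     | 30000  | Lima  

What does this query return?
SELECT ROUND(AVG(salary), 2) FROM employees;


SUM(salary) = 460000
COUNT = 7
ROUND(AVG, 2) = ROUND(460000 / 7, 2) = 65714.29

65714.29


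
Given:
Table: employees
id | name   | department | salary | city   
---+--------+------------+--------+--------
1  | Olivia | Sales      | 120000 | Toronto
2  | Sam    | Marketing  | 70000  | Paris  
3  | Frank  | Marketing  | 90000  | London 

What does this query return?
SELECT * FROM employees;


SELECT * returns all 3 rows with all columns

3 rows:
1, Olivia, Sales, 120000, Toronto
2, Sam, Marketing, 70000, Paris
3, Frank, Marketing, 90000, London


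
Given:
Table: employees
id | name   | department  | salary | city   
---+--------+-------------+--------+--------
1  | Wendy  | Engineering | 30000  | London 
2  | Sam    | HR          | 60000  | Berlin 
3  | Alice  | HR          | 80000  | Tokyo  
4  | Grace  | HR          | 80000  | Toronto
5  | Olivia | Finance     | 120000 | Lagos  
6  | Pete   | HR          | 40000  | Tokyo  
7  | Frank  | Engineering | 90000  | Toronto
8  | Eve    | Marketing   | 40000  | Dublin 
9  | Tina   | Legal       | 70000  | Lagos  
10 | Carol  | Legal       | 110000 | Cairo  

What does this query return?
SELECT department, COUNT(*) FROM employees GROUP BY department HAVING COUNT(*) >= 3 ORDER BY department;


Groups with count >= 3:
  HR: 4 -> PASS
  Engineering: 2 -> filtered out
  Finance: 1 -> filtered out
  Legal: 2 -> filtered out
  Marketing: 1 -> filtered out


1 groups:
HR, 4


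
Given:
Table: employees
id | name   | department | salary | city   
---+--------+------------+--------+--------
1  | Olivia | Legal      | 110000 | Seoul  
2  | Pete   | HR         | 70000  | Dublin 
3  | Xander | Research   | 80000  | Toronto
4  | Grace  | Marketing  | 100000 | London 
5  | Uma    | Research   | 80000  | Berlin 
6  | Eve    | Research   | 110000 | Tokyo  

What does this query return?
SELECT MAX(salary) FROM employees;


Salaries: 110000, 70000, 80000, 100000, 80000, 110000
MAX = 110000

110000


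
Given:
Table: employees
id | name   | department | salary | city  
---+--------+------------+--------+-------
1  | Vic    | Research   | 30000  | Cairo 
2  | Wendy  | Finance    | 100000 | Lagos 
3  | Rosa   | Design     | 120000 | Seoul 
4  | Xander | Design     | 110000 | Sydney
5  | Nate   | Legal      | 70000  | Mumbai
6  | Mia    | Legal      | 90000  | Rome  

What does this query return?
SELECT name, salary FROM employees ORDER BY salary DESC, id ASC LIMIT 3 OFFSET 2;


Sort by salary DESC (id ASC tiebreak), then skip 2 and take 3
Rows 3 through 5

3 rows:
Wendy, 100000
Mia, 90000
Nate, 70000


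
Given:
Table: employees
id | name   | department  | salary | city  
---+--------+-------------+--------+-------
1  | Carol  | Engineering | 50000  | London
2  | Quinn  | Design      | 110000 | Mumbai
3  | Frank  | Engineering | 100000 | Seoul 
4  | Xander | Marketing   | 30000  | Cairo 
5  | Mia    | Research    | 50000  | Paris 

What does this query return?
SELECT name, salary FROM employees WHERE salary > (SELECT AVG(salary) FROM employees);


Subquery: AVG(salary) = 68000.0
Filtering: salary > 68000.0
  Quinn (110000) -> MATCH
  Frank (100000) -> MATCH


2 rows:
Quinn, 110000
Frank, 100000


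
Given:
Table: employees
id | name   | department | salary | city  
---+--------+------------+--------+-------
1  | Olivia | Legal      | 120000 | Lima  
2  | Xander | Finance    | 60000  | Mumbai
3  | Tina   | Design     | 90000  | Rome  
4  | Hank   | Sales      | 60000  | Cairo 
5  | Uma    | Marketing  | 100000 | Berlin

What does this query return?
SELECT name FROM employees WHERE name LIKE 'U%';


LIKE 'U%' matches names starting with 'U'
Matching: 1

1 rows:
Uma


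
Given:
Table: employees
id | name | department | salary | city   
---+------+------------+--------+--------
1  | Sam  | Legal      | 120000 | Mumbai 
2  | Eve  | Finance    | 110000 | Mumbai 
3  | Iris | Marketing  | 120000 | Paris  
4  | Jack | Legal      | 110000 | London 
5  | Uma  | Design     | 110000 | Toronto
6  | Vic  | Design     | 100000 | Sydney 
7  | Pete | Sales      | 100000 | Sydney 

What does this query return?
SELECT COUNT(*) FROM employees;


COUNT(*) counts all rows

7


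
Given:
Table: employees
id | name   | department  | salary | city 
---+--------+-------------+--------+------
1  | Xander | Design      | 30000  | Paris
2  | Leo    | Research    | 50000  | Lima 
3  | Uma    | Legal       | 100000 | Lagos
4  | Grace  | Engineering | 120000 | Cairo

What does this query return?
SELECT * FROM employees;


SELECT * returns all 4 rows with all columns

4 rows:
1, Xander, Design, 30000, Paris
2, Leo, Research, 50000, Lima
3, Uma, Legal, 100000, Lagos
4, Grace, Engineering, 120000, Cairo


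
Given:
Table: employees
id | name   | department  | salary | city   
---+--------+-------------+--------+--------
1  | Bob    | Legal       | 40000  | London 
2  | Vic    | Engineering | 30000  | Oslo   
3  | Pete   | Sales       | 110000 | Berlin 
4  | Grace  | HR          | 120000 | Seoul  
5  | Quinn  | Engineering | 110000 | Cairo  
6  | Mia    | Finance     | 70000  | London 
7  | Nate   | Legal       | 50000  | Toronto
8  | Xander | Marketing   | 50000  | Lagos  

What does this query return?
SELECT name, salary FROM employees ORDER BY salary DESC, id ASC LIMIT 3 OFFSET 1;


Sort by salary DESC (id ASC tiebreak), then skip 1 and take 3
Rows 2 through 4

3 rows:
Pete, 110000
Quinn, 110000
Mia, 70000


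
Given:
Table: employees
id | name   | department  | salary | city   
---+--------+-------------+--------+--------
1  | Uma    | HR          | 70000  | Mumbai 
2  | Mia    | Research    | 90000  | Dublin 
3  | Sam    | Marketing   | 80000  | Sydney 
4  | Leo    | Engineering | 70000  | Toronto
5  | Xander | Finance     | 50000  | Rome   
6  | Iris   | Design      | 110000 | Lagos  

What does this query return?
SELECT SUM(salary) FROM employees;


SUM(salary) = 70000 + 90000 + 80000 + 70000 + 50000 + 110000 = 470000

470000


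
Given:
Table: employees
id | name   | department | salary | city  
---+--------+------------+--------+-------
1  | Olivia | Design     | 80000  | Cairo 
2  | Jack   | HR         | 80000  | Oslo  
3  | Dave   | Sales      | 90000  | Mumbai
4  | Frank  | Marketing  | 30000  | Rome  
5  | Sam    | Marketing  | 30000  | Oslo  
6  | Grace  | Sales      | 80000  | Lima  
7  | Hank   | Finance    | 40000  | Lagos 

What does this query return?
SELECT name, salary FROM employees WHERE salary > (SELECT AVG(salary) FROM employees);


Subquery: AVG(salary) = 61428.57
Filtering: salary > 61428.57
  Olivia (80000) -> MATCH
  Jack (80000) -> MATCH
  Dave (90000) -> MATCH
  Grace (80000) -> MATCH


4 rows:
Olivia, 80000
Jack, 80000
Dave, 90000
Grace, 80000


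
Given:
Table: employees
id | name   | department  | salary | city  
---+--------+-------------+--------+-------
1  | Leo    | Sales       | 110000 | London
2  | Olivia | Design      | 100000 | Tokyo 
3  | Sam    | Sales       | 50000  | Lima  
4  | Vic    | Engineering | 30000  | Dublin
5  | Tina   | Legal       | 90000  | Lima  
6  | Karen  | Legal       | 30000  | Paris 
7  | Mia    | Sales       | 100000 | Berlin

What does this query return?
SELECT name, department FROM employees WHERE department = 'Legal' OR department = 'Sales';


Filtering: department = 'Legal' OR 'Sales'
Matching: 5 rows

5 rows:
Leo, Sales
Sam, Sales
Tina, Legal
Karen, Legal
Mia, Sales


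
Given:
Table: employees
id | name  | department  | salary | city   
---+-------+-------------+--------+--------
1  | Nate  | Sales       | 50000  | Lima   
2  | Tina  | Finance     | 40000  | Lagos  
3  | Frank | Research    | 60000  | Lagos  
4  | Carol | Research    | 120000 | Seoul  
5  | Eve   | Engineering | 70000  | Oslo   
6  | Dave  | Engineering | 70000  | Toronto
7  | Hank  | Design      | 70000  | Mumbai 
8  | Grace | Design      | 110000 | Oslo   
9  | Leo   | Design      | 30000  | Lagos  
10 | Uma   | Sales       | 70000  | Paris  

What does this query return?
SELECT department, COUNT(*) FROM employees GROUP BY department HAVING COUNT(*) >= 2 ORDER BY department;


Groups with count >= 2:
  Design: 3 -> PASS
  Engineering: 2 -> PASS
  Research: 2 -> PASS
  Sales: 2 -> PASS
  Finance: 1 -> filtered out


4 groups:
Design, 3
Engineering, 2
Research, 2
Sales, 2


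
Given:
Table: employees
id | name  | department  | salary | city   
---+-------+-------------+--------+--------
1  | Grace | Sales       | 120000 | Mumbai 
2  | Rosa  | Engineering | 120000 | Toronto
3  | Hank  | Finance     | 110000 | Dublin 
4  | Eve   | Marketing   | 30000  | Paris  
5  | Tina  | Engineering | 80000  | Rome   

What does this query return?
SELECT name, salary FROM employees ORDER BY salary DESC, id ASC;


Sorting by salary DESC, then id ASC for ties

5 rows:
Grace, 120000
Rosa, 120000
Hank, 110000
Tina, 80000
Eve, 30000


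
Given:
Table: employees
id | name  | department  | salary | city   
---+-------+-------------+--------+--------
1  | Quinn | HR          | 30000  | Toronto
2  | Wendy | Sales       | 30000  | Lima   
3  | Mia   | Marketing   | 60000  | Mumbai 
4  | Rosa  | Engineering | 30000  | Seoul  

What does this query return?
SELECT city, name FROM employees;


Projecting columns: city, name

4 rows:
Toronto, Quinn
Lima, Wendy
Mumbai, Mia
Seoul, Rosa


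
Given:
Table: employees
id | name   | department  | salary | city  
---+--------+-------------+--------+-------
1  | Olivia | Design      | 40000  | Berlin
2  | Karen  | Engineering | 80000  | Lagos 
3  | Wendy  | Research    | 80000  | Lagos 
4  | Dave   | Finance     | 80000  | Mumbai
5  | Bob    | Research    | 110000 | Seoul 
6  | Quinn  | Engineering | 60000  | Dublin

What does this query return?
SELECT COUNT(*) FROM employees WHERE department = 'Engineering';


Counting rows where department = 'Engineering'
  Karen -> MATCH
  Quinn -> MATCH


2


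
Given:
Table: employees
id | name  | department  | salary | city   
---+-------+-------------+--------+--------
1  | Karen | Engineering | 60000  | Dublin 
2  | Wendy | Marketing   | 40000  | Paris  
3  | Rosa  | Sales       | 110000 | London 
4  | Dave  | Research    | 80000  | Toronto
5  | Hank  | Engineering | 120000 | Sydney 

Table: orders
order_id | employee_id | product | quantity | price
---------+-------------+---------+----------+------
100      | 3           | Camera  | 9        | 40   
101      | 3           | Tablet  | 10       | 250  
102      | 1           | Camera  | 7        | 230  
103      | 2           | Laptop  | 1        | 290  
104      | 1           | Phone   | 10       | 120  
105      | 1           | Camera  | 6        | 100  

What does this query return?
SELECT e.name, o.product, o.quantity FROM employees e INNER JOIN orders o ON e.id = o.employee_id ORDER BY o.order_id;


Joining employees.id = orders.employee_id:
  employee Rosa (id=3) -> order Camera
  employee Rosa (id=3) -> order Tablet
  employee Karen (id=1) -> order Camera
  employee Wendy (id=2) -> order Laptop
  employee Karen (id=1) -> order Phone
  employee Karen (id=1) -> order Camera


6 rows:
Rosa, Camera, 9
Rosa, Tablet, 10
Karen, Camera, 7
Wendy, Laptop, 1
Karen, Phone, 10
Karen, Camera, 6
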